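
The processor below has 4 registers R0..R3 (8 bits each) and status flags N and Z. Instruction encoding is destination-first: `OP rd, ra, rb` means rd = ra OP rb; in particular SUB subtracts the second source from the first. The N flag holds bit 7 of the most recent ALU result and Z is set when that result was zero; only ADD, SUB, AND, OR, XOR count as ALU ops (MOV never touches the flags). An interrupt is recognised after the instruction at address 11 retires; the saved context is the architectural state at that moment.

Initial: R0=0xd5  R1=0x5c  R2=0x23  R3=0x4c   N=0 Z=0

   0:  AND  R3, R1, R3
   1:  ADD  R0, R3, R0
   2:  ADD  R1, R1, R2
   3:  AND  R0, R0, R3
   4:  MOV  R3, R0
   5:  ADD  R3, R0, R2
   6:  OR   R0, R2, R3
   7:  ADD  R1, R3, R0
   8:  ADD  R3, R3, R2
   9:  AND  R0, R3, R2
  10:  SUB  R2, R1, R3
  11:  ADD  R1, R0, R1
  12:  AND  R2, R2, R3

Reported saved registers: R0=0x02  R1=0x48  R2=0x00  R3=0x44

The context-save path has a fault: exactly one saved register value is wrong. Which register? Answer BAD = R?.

after  0: R0=0xd5 R1=0x5c R2=0x23 R3=0x4c  N=0 Z=0
after  1: R0=0x21 R1=0x5c R2=0x23 R3=0x4c  N=0 Z=0
after  2: R0=0x21 R1=0x7f R2=0x23 R3=0x4c  N=0 Z=0
after  3: R0=0x00 R1=0x7f R2=0x23 R3=0x4c  N=0 Z=1
after  4: R0=0x00 R1=0x7f R2=0x23 R3=0x00  N=0 Z=1
after  5: R0=0x00 R1=0x7f R2=0x23 R3=0x23  N=0 Z=0
after  6: R0=0x23 R1=0x7f R2=0x23 R3=0x23  N=0 Z=0
after  7: R0=0x23 R1=0x46 R2=0x23 R3=0x23  N=0 Z=0
after  8: R0=0x23 R1=0x46 R2=0x23 R3=0x46  N=0 Z=0
after  9: R0=0x02 R1=0x46 R2=0x23 R3=0x46  N=0 Z=0
after 10: R0=0x02 R1=0x46 R2=0x00 R3=0x46  N=0 Z=1
after 11: R0=0x02 R1=0x48 R2=0x00 R3=0x46  N=0 Z=0
-- IRQ taken; context saved, return-PC = 12 --
mismatch: R3: reported 0x44 vs actual 0x46

BAD = R3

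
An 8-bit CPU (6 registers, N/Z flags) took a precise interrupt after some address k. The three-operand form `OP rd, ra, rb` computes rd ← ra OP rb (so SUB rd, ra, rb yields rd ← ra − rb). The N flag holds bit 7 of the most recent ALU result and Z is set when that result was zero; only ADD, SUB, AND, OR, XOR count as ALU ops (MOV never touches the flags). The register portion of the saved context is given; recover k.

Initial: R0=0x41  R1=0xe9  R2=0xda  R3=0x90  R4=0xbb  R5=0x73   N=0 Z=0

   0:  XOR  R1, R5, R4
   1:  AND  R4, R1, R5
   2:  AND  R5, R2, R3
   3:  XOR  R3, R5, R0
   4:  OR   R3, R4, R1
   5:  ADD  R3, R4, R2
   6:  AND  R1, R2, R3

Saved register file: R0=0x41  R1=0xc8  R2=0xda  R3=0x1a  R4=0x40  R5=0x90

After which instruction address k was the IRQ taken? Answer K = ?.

after  0: R0=0x41 R1=0xc8 R2=0xda R3=0x90 R4=0xbb R5=0x73  N=1 Z=0
after  1: R0=0x41 R1=0xc8 R2=0xda R3=0x90 R4=0x40 R5=0x73  N=0 Z=0
after  2: R0=0x41 R1=0xc8 R2=0xda R3=0x90 R4=0x40 R5=0x90  N=1 Z=0
after  3: R0=0x41 R1=0xc8 R2=0xda R3=0xd1 R4=0x40 R5=0x90  N=1 Z=0
after  4: R0=0x41 R1=0xc8 R2=0xda R3=0xc8 R4=0x40 R5=0x90  N=1 Z=0
after  5: R0=0x41 R1=0xc8 R2=0xda R3=0x1a R4=0x40 R5=0x90  N=0 Z=0
-- IRQ taken; context saved, return-PC = 6 --

K = 5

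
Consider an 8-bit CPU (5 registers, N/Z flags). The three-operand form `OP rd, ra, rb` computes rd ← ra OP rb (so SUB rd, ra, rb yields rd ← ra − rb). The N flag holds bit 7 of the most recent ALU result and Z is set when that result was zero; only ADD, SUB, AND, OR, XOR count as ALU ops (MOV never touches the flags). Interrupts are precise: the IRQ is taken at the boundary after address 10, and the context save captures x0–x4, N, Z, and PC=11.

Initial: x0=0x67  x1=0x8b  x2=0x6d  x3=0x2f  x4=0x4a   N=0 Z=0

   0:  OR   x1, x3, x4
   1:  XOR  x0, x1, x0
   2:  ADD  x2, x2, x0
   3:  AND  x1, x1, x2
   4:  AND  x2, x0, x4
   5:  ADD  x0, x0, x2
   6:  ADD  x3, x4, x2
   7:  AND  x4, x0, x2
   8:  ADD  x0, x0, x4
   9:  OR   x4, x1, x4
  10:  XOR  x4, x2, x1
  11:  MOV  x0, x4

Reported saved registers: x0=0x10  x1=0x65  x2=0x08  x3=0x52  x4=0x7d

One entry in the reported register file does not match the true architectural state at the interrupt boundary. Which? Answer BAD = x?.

BAD = x4

after  0: x0=0x67 x1=0x6f x2=0x6d x3=0x2f x4=0x4a  N=0 Z=0
after  1: x0=0x08 x1=0x6f x2=0x6d x3=0x2f x4=0x4a  N=0 Z=0
after  2: x0=0x08 x1=0x6f x2=0x75 x3=0x2f x4=0x4a  N=0 Z=0
after  3: x0=0x08 x1=0x65 x2=0x75 x3=0x2f x4=0x4a  N=0 Z=0
after  4: x0=0x08 x1=0x65 x2=0x08 x3=0x2f x4=0x4a  N=0 Z=0
after  5: x0=0x10 x1=0x65 x2=0x08 x3=0x2f x4=0x4a  N=0 Z=0
after  6: x0=0x10 x1=0x65 x2=0x08 x3=0x52 x4=0x4a  N=0 Z=0
after  7: x0=0x10 x1=0x65 x2=0x08 x3=0x52 x4=0x00  N=0 Z=1
after  8: x0=0x10 x1=0x65 x2=0x08 x3=0x52 x4=0x00  N=0 Z=0
after  9: x0=0x10 x1=0x65 x2=0x08 x3=0x52 x4=0x65  N=0 Z=0
after 10: x0=0x10 x1=0x65 x2=0x08 x3=0x52 x4=0x6d  N=0 Z=0
-- IRQ taken; context saved, return-PC = 11 --
mismatch: x4: reported 0x7d vs actual 0x6d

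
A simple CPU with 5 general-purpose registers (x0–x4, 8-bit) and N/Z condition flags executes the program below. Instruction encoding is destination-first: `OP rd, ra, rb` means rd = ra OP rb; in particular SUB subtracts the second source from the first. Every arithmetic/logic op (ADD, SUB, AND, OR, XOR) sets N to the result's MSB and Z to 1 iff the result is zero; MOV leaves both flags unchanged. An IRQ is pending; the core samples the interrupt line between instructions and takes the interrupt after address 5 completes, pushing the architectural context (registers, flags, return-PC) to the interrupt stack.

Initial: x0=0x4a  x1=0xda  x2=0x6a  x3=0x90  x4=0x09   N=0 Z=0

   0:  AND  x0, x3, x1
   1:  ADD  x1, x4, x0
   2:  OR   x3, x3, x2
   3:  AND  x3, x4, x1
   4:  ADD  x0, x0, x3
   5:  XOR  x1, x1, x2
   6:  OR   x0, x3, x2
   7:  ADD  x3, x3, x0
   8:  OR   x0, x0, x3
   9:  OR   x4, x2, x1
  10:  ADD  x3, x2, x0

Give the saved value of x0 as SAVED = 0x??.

after  0: x0=0x90 x1=0xda x2=0x6a x3=0x90 x4=0x09  N=1 Z=0
after  1: x0=0x90 x1=0x99 x2=0x6a x3=0x90 x4=0x09  N=1 Z=0
after  2: x0=0x90 x1=0x99 x2=0x6a x3=0xfa x4=0x09  N=1 Z=0
after  3: x0=0x90 x1=0x99 x2=0x6a x3=0x09 x4=0x09  N=0 Z=0
after  4: x0=0x99 x1=0x99 x2=0x6a x3=0x09 x4=0x09  N=1 Z=0
after  5: x0=0x99 x1=0xf3 x2=0x6a x3=0x09 x4=0x09  N=1 Z=0
-- IRQ taken; context saved, return-PC = 6 --

SAVED = 0x99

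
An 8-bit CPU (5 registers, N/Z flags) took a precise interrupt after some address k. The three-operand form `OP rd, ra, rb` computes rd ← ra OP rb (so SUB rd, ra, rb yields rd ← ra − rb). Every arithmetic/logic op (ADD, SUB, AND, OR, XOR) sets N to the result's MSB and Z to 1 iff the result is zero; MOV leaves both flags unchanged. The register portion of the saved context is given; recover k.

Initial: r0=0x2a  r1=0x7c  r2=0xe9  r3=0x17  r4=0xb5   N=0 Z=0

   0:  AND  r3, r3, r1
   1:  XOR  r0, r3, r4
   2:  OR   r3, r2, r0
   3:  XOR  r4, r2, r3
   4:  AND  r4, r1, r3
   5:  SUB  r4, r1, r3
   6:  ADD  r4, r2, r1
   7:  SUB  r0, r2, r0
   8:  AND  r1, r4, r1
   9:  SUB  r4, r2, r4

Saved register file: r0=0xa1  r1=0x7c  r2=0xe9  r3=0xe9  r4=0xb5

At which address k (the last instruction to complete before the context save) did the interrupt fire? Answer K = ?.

after  0: r0=0x2a r1=0x7c r2=0xe9 r3=0x14 r4=0xb5  N=0 Z=0
after  1: r0=0xa1 r1=0x7c r2=0xe9 r3=0x14 r4=0xb5  N=1 Z=0
after  2: r0=0xa1 r1=0x7c r2=0xe9 r3=0xe9 r4=0xb5  N=1 Z=0
-- IRQ taken; context saved, return-PC = 3 --

K = 2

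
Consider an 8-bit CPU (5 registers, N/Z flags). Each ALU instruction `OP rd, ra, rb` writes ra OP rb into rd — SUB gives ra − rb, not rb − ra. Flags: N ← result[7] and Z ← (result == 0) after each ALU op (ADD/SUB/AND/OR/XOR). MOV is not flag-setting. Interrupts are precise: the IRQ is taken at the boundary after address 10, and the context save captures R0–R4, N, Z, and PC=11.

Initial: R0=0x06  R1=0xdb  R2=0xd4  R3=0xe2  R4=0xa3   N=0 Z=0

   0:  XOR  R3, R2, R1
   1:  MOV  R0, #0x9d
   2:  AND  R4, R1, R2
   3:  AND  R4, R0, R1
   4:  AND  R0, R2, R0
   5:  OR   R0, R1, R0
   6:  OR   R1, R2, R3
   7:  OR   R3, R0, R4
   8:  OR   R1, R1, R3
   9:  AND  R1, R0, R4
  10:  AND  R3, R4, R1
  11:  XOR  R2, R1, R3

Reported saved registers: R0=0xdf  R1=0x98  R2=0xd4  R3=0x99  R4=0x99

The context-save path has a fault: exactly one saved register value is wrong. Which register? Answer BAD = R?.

after  0: R0=0x06 R1=0xdb R2=0xd4 R3=0x0f R4=0xa3  N=0 Z=0
after  1: R0=0x9d R1=0xdb R2=0xd4 R3=0x0f R4=0xa3  N=0 Z=0
after  2: R0=0x9d R1=0xdb R2=0xd4 R3=0x0f R4=0xd0  N=1 Z=0
after  3: R0=0x9d R1=0xdb R2=0xd4 R3=0x0f R4=0x99  N=1 Z=0
after  4: R0=0x94 R1=0xdb R2=0xd4 R3=0x0f R4=0x99  N=1 Z=0
after  5: R0=0xdf R1=0xdb R2=0xd4 R3=0x0f R4=0x99  N=1 Z=0
after  6: R0=0xdf R1=0xdf R2=0xd4 R3=0x0f R4=0x99  N=1 Z=0
after  7: R0=0xdf R1=0xdf R2=0xd4 R3=0xdf R4=0x99  N=1 Z=0
after  8: R0=0xdf R1=0xdf R2=0xd4 R3=0xdf R4=0x99  N=1 Z=0
after  9: R0=0xdf R1=0x99 R2=0xd4 R3=0xdf R4=0x99  N=1 Z=0
after 10: R0=0xdf R1=0x99 R2=0xd4 R3=0x99 R4=0x99  N=1 Z=0
-- IRQ taken; context saved, return-PC = 11 --
mismatch: R1: reported 0x98 vs actual 0x99

BAD = R1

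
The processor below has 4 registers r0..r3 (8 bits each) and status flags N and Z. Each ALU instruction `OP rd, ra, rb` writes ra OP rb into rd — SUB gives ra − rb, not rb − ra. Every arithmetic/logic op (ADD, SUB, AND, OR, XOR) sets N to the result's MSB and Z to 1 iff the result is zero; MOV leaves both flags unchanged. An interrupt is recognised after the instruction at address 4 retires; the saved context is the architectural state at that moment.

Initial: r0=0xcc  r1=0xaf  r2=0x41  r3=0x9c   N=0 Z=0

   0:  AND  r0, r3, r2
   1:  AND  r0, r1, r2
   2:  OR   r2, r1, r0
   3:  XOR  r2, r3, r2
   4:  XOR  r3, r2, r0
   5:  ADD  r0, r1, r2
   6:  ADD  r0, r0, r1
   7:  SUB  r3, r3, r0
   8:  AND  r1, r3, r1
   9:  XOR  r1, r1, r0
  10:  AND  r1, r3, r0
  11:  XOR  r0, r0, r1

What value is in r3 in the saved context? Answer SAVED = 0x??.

SAVED = 0x32

after  0: r0=0x00 r1=0xaf r2=0x41 r3=0x9c  N=0 Z=1
after  1: r0=0x01 r1=0xaf r2=0x41 r3=0x9c  N=0 Z=0
after  2: r0=0x01 r1=0xaf r2=0xaf r3=0x9c  N=1 Z=0
after  3: r0=0x01 r1=0xaf r2=0x33 r3=0x9c  N=0 Z=0
after  4: r0=0x01 r1=0xaf r2=0x33 r3=0x32  N=0 Z=0
-- IRQ taken; context saved, return-PC = 5 --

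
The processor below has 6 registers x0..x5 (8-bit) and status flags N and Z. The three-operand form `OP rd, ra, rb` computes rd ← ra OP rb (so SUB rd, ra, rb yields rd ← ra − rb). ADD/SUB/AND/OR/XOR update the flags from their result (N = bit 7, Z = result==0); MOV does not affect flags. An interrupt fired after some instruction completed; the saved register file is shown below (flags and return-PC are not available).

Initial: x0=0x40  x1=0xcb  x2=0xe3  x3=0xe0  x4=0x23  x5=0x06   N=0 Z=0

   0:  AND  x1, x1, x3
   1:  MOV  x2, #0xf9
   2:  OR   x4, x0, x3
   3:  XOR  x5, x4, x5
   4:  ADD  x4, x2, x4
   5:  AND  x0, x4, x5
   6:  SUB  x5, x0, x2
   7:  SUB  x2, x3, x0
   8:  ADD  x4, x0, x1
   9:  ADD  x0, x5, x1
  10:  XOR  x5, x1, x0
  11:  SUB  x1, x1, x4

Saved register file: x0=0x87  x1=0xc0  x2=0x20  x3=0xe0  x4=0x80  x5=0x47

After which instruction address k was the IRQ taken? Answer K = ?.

after  0: x0=0x40 x1=0xc0 x2=0xe3 x3=0xe0 x4=0x23 x5=0x06  N=1 Z=0
after  1: x0=0x40 x1=0xc0 x2=0xf9 x3=0xe0 x4=0x23 x5=0x06  N=1 Z=0
after  2: x0=0x40 x1=0xc0 x2=0xf9 x3=0xe0 x4=0xe0 x5=0x06  N=1 Z=0
after  3: x0=0x40 x1=0xc0 x2=0xf9 x3=0xe0 x4=0xe0 x5=0xe6  N=1 Z=0
after  4: x0=0x40 x1=0xc0 x2=0xf9 x3=0xe0 x4=0xd9 x5=0xe6  N=1 Z=0
after  5: x0=0xc0 x1=0xc0 x2=0xf9 x3=0xe0 x4=0xd9 x5=0xe6  N=1 Z=0
after  6: x0=0xc0 x1=0xc0 x2=0xf9 x3=0xe0 x4=0xd9 x5=0xc7  N=1 Z=0
after  7: x0=0xc0 x1=0xc0 x2=0x20 x3=0xe0 x4=0xd9 x5=0xc7  N=0 Z=0
after  8: x0=0xc0 x1=0xc0 x2=0x20 x3=0xe0 x4=0x80 x5=0xc7  N=1 Z=0
after  9: x0=0x87 x1=0xc0 x2=0x20 x3=0xe0 x4=0x80 x5=0xc7  N=1 Z=0
after 10: x0=0x87 x1=0xc0 x2=0x20 x3=0xe0 x4=0x80 x5=0x47  N=0 Z=0
-- IRQ taken; context saved, return-PC = 11 --

K = 10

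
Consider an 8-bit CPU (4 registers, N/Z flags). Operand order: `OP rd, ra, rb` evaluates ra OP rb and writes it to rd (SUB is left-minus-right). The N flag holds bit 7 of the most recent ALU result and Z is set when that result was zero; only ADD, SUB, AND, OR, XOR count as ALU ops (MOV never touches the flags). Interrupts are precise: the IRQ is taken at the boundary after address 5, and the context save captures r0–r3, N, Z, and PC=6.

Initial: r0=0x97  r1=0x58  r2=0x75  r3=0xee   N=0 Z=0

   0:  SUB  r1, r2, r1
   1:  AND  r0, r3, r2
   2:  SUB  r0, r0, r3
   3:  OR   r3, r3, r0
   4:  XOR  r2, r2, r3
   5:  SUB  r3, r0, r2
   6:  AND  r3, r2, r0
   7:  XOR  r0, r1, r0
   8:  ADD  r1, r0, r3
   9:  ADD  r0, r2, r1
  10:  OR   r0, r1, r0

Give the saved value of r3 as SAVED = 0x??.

SAVED = 0xeb

after  0: r0=0x97 r1=0x1d r2=0x75 r3=0xee  N=0 Z=0
after  1: r0=0x64 r1=0x1d r2=0x75 r3=0xee  N=0 Z=0
after  2: r0=0x76 r1=0x1d r2=0x75 r3=0xee  N=0 Z=0
after  3: r0=0x76 r1=0x1d r2=0x75 r3=0xfe  N=1 Z=0
after  4: r0=0x76 r1=0x1d r2=0x8b r3=0xfe  N=1 Z=0
after  5: r0=0x76 r1=0x1d r2=0x8b r3=0xeb  N=1 Z=0
-- IRQ taken; context saved, return-PC = 6 --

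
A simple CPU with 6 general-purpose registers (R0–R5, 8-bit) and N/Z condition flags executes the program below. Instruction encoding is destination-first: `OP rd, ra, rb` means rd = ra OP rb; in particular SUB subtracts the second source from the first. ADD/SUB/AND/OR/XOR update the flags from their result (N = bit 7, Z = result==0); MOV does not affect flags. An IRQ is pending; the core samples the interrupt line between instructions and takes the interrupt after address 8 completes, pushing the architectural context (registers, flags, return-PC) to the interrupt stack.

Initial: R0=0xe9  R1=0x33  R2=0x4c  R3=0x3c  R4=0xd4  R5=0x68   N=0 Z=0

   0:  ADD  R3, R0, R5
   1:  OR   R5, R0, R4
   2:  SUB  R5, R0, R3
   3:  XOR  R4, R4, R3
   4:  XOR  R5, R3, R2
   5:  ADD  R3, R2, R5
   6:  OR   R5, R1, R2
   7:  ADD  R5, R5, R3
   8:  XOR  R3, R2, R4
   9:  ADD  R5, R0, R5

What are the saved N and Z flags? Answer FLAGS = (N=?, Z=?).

after  0: R0=0xe9 R1=0x33 R2=0x4c R3=0x51 R4=0xd4 R5=0x68  N=0 Z=0
after  1: R0=0xe9 R1=0x33 R2=0x4c R3=0x51 R4=0xd4 R5=0xfd  N=1 Z=0
after  2: R0=0xe9 R1=0x33 R2=0x4c R3=0x51 R4=0xd4 R5=0x98  N=1 Z=0
after  3: R0=0xe9 R1=0x33 R2=0x4c R3=0x51 R4=0x85 R5=0x98  N=1 Z=0
after  4: R0=0xe9 R1=0x33 R2=0x4c R3=0x51 R4=0x85 R5=0x1d  N=0 Z=0
after  5: R0=0xe9 R1=0x33 R2=0x4c R3=0x69 R4=0x85 R5=0x1d  N=0 Z=0
after  6: R0=0xe9 R1=0x33 R2=0x4c R3=0x69 R4=0x85 R5=0x7f  N=0 Z=0
after  7: R0=0xe9 R1=0x33 R2=0x4c R3=0x69 R4=0x85 R5=0xe8  N=1 Z=0
after  8: R0=0xe9 R1=0x33 R2=0x4c R3=0xc9 R4=0x85 R5=0xe8  N=1 Z=0
-- IRQ taken; context saved, return-PC = 9 --

FLAGS = (N=1, Z=0)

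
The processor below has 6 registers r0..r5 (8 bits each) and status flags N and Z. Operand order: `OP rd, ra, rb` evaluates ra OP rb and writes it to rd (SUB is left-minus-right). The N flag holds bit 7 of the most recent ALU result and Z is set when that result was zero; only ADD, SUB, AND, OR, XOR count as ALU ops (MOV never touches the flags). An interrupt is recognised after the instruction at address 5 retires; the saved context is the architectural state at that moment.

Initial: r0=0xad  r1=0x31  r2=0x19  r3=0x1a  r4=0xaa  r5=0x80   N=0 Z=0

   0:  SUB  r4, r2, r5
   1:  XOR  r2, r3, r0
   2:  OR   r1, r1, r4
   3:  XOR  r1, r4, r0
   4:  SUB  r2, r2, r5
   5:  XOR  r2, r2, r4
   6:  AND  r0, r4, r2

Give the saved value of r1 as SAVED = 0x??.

SAVED = 0x34

after  0: r0=0xad r1=0x31 r2=0x19 r3=0x1a r4=0x99 r5=0x80  N=1 Z=0
after  1: r0=0xad r1=0x31 r2=0xb7 r3=0x1a r4=0x99 r5=0x80  N=1 Z=0
after  2: r0=0xad r1=0xb9 r2=0xb7 r3=0x1a r4=0x99 r5=0x80  N=1 Z=0
after  3: r0=0xad r1=0x34 r2=0xb7 r3=0x1a r4=0x99 r5=0x80  N=0 Z=0
after  4: r0=0xad r1=0x34 r2=0x37 r3=0x1a r4=0x99 r5=0x80  N=0 Z=0
after  5: r0=0xad r1=0x34 r2=0xae r3=0x1a r4=0x99 r5=0x80  N=1 Z=0
-- IRQ taken; context saved, return-PC = 6 --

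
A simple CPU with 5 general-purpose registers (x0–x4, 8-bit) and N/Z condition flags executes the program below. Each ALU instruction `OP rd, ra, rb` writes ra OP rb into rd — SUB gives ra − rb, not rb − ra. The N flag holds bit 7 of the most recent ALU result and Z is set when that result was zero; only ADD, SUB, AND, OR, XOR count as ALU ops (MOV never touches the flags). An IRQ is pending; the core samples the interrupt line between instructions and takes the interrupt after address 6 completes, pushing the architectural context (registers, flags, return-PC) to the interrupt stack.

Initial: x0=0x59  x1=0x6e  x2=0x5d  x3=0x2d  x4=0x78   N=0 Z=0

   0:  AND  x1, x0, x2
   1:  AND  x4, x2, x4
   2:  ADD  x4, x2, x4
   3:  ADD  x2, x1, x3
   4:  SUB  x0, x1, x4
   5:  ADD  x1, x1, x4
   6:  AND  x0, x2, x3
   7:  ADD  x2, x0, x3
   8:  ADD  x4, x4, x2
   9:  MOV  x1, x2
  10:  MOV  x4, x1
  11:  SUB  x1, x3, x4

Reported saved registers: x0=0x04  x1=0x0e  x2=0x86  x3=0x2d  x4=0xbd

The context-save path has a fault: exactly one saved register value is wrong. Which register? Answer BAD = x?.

BAD = x4

after  0: x0=0x59 x1=0x59 x2=0x5d x3=0x2d x4=0x78  N=0 Z=0
after  1: x0=0x59 x1=0x59 x2=0x5d x3=0x2d x4=0x58  N=0 Z=0
after  2: x0=0x59 x1=0x59 x2=0x5d x3=0x2d x4=0xb5  N=1 Z=0
after  3: x0=0x59 x1=0x59 x2=0x86 x3=0x2d x4=0xb5  N=1 Z=0
after  4: x0=0xa4 x1=0x59 x2=0x86 x3=0x2d x4=0xb5  N=1 Z=0
after  5: x0=0xa4 x1=0x0e x2=0x86 x3=0x2d x4=0xb5  N=0 Z=0
after  6: x0=0x04 x1=0x0e x2=0x86 x3=0x2d x4=0xb5  N=0 Z=0
-- IRQ taken; context saved, return-PC = 7 --
mismatch: x4: reported 0xbd vs actual 0xb5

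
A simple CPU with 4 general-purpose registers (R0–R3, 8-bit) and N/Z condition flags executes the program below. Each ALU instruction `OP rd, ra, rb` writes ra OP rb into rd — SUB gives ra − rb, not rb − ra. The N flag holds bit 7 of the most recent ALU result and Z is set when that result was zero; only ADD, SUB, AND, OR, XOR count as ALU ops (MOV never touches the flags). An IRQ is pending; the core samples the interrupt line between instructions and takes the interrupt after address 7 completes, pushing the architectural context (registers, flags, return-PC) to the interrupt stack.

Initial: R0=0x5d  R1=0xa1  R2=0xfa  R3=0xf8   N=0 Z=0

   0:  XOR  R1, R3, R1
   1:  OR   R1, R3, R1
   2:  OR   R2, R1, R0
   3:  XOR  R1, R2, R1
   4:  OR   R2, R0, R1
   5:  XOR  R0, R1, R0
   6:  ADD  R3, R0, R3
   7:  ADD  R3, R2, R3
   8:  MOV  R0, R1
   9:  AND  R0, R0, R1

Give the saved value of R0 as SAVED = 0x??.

after  0: R0=0x5d R1=0x59 R2=0xfa R3=0xf8  N=0 Z=0
after  1: R0=0x5d R1=0xf9 R2=0xfa R3=0xf8  N=1 Z=0
after  2: R0=0x5d R1=0xf9 R2=0xfd R3=0xf8  N=1 Z=0
after  3: R0=0x5d R1=0x04 R2=0xfd R3=0xf8  N=0 Z=0
after  4: R0=0x5d R1=0x04 R2=0x5d R3=0xf8  N=0 Z=0
after  5: R0=0x59 R1=0x04 R2=0x5d R3=0xf8  N=0 Z=0
after  6: R0=0x59 R1=0x04 R2=0x5d R3=0x51  N=0 Z=0
after  7: R0=0x59 R1=0x04 R2=0x5d R3=0xae  N=1 Z=0
-- IRQ taken; context saved, return-PC = 8 --

SAVED = 0x59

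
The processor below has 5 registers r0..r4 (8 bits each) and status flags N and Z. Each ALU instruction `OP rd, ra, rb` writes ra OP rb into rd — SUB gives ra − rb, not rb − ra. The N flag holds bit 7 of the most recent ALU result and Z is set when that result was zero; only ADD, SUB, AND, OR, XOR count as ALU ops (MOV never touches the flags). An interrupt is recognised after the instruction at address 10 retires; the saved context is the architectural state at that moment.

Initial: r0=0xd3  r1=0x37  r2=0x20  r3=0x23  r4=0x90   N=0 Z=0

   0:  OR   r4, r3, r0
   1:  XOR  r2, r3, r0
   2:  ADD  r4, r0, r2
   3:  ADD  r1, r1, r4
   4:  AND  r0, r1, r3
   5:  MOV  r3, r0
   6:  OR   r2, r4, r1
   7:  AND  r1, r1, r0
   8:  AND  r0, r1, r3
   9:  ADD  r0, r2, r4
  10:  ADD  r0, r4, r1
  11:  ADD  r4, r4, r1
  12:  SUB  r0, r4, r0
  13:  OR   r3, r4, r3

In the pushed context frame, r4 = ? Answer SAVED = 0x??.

SAVED = 0xc3

after  0: r0=0xd3 r1=0x37 r2=0x20 r3=0x23 r4=0xf3  N=1 Z=0
after  1: r0=0xd3 r1=0x37 r2=0xf0 r3=0x23 r4=0xf3  N=1 Z=0
after  2: r0=0xd3 r1=0x37 r2=0xf0 r3=0x23 r4=0xc3  N=1 Z=0
after  3: r0=0xd3 r1=0xfa r2=0xf0 r3=0x23 r4=0xc3  N=1 Z=0
after  4: r0=0x22 r1=0xfa r2=0xf0 r3=0x23 r4=0xc3  N=0 Z=0
after  5: r0=0x22 r1=0xfa r2=0xf0 r3=0x22 r4=0xc3  N=0 Z=0
after  6: r0=0x22 r1=0xfa r2=0xfb r3=0x22 r4=0xc3  N=1 Z=0
after  7: r0=0x22 r1=0x22 r2=0xfb r3=0x22 r4=0xc3  N=0 Z=0
after  8: r0=0x22 r1=0x22 r2=0xfb r3=0x22 r4=0xc3  N=0 Z=0
after  9: r0=0xbe r1=0x22 r2=0xfb r3=0x22 r4=0xc3  N=1 Z=0
after 10: r0=0xe5 r1=0x22 r2=0xfb r3=0x22 r4=0xc3  N=1 Z=0
-- IRQ taken; context saved, return-PC = 11 --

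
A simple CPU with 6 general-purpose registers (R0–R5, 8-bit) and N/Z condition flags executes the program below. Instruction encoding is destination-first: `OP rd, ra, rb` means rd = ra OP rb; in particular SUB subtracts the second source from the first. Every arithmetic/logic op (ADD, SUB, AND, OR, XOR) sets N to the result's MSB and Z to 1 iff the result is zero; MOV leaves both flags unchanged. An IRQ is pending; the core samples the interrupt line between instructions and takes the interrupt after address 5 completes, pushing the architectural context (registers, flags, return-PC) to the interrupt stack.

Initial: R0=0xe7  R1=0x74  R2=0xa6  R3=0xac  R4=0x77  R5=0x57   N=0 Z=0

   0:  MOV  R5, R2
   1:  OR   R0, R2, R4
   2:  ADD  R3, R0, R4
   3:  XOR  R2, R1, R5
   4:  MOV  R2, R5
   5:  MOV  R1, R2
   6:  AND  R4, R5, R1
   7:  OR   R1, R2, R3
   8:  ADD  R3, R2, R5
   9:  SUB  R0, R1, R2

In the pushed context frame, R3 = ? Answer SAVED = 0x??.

after  0: R0=0xe7 R1=0x74 R2=0xa6 R3=0xac R4=0x77 R5=0xa6  N=0 Z=0
after  1: R0=0xf7 R1=0x74 R2=0xa6 R3=0xac R4=0x77 R5=0xa6  N=1 Z=0
after  2: R0=0xf7 R1=0x74 R2=0xa6 R3=0x6e R4=0x77 R5=0xa6  N=0 Z=0
after  3: R0=0xf7 R1=0x74 R2=0xd2 R3=0x6e R4=0x77 R5=0xa6  N=1 Z=0
after  4: R0=0xf7 R1=0x74 R2=0xa6 R3=0x6e R4=0x77 R5=0xa6  N=1 Z=0
after  5: R0=0xf7 R1=0xa6 R2=0xa6 R3=0x6e R4=0x77 R5=0xa6  N=1 Z=0
-- IRQ taken; context saved, return-PC = 6 --

SAVED = 0x6e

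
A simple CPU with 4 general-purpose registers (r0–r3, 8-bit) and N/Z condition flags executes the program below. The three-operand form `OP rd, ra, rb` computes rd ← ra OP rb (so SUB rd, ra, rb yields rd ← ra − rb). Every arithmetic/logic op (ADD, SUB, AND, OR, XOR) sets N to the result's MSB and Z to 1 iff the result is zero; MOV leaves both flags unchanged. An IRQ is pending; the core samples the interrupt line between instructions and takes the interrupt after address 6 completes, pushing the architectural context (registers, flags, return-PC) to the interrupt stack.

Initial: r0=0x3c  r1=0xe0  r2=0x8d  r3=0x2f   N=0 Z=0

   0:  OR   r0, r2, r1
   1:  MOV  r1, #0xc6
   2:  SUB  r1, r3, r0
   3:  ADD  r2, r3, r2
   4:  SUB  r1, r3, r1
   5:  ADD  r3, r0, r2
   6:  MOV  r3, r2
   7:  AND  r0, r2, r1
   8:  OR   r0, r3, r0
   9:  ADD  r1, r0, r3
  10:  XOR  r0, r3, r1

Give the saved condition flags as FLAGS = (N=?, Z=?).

after  0: r0=0xed r1=0xe0 r2=0x8d r3=0x2f  N=1 Z=0
after  1: r0=0xed r1=0xc6 r2=0x8d r3=0x2f  N=1 Z=0
after  2: r0=0xed r1=0x42 r2=0x8d r3=0x2f  N=0 Z=0
after  3: r0=0xed r1=0x42 r2=0xbc r3=0x2f  N=1 Z=0
after  4: r0=0xed r1=0xed r2=0xbc r3=0x2f  N=1 Z=0
after  5: r0=0xed r1=0xed r2=0xbc r3=0xa9  N=1 Z=0
after  6: r0=0xed r1=0xed r2=0xbc r3=0xbc  N=1 Z=0
-- IRQ taken; context saved, return-PC = 7 --

FLAGS = (N=1, Z=0)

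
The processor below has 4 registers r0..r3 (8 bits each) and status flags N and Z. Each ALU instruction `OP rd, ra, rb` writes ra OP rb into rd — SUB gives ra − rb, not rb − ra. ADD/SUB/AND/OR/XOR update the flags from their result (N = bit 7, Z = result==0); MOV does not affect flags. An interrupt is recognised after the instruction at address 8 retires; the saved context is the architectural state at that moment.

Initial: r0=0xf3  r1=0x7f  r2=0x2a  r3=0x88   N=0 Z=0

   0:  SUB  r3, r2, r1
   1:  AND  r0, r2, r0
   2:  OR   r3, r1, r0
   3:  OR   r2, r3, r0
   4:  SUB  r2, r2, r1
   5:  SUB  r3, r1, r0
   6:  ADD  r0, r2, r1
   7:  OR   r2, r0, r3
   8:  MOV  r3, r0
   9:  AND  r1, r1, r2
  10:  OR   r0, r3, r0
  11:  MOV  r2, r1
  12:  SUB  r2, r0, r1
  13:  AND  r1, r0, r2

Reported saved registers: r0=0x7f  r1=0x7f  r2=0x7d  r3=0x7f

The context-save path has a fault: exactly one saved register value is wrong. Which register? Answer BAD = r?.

after  0: r0=0xf3 r1=0x7f r2=0x2a r3=0xab  N=1 Z=0
after  1: r0=0x22 r1=0x7f r2=0x2a r3=0xab  N=0 Z=0
after  2: r0=0x22 r1=0x7f r2=0x2a r3=0x7f  N=0 Z=0
after  3: r0=0x22 r1=0x7f r2=0x7f r3=0x7f  N=0 Z=0
after  4: r0=0x22 r1=0x7f r2=0x00 r3=0x7f  N=0 Z=1
after  5: r0=0x22 r1=0x7f r2=0x00 r3=0x5d  N=0 Z=0
after  6: r0=0x7f r1=0x7f r2=0x00 r3=0x5d  N=0 Z=0
after  7: r0=0x7f r1=0x7f r2=0x7f r3=0x5d  N=0 Z=0
after  8: r0=0x7f r1=0x7f r2=0x7f r3=0x7f  N=0 Z=0
-- IRQ taken; context saved, return-PC = 9 --
mismatch: r2: reported 0x7d vs actual 0x7f

BAD = r2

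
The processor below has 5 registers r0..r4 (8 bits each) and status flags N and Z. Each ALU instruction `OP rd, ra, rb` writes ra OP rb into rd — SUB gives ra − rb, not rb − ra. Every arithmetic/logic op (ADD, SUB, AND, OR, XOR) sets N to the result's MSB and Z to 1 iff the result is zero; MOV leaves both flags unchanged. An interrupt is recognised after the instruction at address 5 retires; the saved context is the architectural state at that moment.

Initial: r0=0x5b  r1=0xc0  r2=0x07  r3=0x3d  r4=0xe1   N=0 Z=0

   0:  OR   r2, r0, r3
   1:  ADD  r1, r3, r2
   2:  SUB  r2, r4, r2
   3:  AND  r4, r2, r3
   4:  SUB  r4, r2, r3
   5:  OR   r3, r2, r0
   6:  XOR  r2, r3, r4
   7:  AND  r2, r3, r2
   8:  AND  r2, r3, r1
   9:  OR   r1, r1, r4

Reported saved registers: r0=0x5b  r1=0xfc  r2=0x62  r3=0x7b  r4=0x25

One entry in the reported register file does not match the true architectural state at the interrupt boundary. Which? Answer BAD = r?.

after  0: r0=0x5b r1=0xc0 r2=0x7f r3=0x3d r4=0xe1  N=0 Z=0
after  1: r0=0x5b r1=0xbc r2=0x7f r3=0x3d r4=0xe1  N=1 Z=0
after  2: r0=0x5b r1=0xbc r2=0x62 r3=0x3d r4=0xe1  N=0 Z=0
after  3: r0=0x5b r1=0xbc r2=0x62 r3=0x3d r4=0x20  N=0 Z=0
after  4: r0=0x5b r1=0xbc r2=0x62 r3=0x3d r4=0x25  N=0 Z=0
after  5: r0=0x5b r1=0xbc r2=0x62 r3=0x7b r4=0x25  N=0 Z=0
-- IRQ taken; context saved, return-PC = 6 --
mismatch: r1: reported 0xfc vs actual 0xbc

BAD = r1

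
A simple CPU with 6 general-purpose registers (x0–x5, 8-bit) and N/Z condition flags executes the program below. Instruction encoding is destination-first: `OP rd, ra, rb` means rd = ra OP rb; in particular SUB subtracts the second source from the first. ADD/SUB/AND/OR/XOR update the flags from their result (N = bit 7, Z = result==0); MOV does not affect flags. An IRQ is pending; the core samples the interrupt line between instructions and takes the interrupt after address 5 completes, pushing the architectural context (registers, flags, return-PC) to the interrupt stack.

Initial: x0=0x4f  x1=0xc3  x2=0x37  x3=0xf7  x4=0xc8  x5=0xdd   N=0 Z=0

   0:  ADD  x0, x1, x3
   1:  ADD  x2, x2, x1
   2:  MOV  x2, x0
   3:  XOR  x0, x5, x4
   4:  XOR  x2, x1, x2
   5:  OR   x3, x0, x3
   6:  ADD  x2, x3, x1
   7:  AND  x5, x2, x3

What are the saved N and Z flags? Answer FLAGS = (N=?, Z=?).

after  0: x0=0xba x1=0xc3 x2=0x37 x3=0xf7 x4=0xc8 x5=0xdd  N=1 Z=0
after  1: x0=0xba x1=0xc3 x2=0xfa x3=0xf7 x4=0xc8 x5=0xdd  N=1 Z=0
after  2: x0=0xba x1=0xc3 x2=0xba x3=0xf7 x4=0xc8 x5=0xdd  N=1 Z=0
after  3: x0=0x15 x1=0xc3 x2=0xba x3=0xf7 x4=0xc8 x5=0xdd  N=0 Z=0
after  4: x0=0x15 x1=0xc3 x2=0x79 x3=0xf7 x4=0xc8 x5=0xdd  N=0 Z=0
after  5: x0=0x15 x1=0xc3 x2=0x79 x3=0xf7 x4=0xc8 x5=0xdd  N=1 Z=0
-- IRQ taken; context saved, return-PC = 6 --

FLAGS = (N=1, Z=0)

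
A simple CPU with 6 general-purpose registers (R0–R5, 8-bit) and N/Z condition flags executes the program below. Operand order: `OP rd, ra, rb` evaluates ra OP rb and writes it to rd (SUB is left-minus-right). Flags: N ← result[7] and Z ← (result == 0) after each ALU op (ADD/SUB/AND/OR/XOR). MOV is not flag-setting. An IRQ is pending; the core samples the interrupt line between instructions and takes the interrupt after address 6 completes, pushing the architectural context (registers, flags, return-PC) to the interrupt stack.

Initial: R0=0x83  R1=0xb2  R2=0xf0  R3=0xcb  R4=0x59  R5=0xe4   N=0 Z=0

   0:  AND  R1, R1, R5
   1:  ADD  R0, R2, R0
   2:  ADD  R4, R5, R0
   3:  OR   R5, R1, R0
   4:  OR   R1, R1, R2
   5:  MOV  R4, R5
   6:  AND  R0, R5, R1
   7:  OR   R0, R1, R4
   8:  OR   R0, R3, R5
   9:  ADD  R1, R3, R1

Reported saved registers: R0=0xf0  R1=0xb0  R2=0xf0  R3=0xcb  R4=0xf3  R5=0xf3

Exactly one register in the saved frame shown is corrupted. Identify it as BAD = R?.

after  0: R0=0x83 R1=0xa0 R2=0xf0 R3=0xcb R4=0x59 R5=0xe4  N=1 Z=0
after  1: R0=0x73 R1=0xa0 R2=0xf0 R3=0xcb R4=0x59 R5=0xe4  N=0 Z=0
after  2: R0=0x73 R1=0xa0 R2=0xf0 R3=0xcb R4=0x57 R5=0xe4  N=0 Z=0
after  3: R0=0x73 R1=0xa0 R2=0xf0 R3=0xcb R4=0x57 R5=0xf3  N=1 Z=0
after  4: R0=0x73 R1=0xf0 R2=0xf0 R3=0xcb R4=0x57 R5=0xf3  N=1 Z=0
after  5: R0=0x73 R1=0xf0 R2=0xf0 R3=0xcb R4=0xf3 R5=0xf3  N=1 Z=0
after  6: R0=0xf0 R1=0xf0 R2=0xf0 R3=0xcb R4=0xf3 R5=0xf3  N=1 Z=0
-- IRQ taken; context saved, return-PC = 7 --
mismatch: R1: reported 0xb0 vs actual 0xf0

BAD = R1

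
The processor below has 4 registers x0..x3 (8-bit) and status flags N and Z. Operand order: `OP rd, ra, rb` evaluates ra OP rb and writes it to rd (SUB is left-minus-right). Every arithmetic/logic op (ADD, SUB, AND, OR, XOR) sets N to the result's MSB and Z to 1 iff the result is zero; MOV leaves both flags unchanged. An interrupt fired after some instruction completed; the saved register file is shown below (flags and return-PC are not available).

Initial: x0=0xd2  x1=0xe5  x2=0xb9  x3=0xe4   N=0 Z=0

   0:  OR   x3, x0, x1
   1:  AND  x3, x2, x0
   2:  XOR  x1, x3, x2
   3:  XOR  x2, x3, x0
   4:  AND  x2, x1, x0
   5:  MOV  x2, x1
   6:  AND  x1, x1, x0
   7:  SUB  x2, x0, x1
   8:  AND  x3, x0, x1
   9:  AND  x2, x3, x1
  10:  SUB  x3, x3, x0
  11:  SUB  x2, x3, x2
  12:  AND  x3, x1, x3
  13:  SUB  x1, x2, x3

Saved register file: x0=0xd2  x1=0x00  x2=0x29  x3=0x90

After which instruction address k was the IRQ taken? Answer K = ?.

after  0: x0=0xd2 x1=0xe5 x2=0xb9 x3=0xf7  N=1 Z=0
after  1: x0=0xd2 x1=0xe5 x2=0xb9 x3=0x90  N=1 Z=0
after  2: x0=0xd2 x1=0x29 x2=0xb9 x3=0x90  N=0 Z=0
after  3: x0=0xd2 x1=0x29 x2=0x42 x3=0x90  N=0 Z=0
after  4: x0=0xd2 x1=0x29 x2=0x00 x3=0x90  N=0 Z=1
after  5: x0=0xd2 x1=0x29 x2=0x29 x3=0x90  N=0 Z=1
after  6: x0=0xd2 x1=0x00 x2=0x29 x3=0x90  N=0 Z=1
-- IRQ taken; context saved, return-PC = 7 --

K = 6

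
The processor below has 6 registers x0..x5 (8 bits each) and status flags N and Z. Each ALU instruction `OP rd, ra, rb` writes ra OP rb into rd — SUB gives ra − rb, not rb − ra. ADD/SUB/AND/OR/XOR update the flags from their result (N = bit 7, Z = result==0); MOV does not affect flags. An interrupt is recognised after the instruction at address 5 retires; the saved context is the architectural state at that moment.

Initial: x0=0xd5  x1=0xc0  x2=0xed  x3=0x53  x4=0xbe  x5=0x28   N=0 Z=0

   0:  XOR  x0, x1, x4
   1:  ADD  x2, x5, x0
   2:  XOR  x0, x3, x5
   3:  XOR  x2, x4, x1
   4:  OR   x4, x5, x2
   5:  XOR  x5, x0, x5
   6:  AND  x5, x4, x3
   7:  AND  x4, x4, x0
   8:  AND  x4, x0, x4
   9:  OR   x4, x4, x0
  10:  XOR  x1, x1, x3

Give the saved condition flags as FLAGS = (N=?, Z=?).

FLAGS = (N=0, Z=0)

after  0: x0=0x7e x1=0xc0 x2=0xed x3=0x53 x4=0xbe x5=0x28  N=0 Z=0
after  1: x0=0x7e x1=0xc0 x2=0xa6 x3=0x53 x4=0xbe x5=0x28  N=1 Z=0
after  2: x0=0x7b x1=0xc0 x2=0xa6 x3=0x53 x4=0xbe x5=0x28  N=0 Z=0
after  3: x0=0x7b x1=0xc0 x2=0x7e x3=0x53 x4=0xbe x5=0x28  N=0 Z=0
after  4: x0=0x7b x1=0xc0 x2=0x7e x3=0x53 x4=0x7e x5=0x28  N=0 Z=0
after  5: x0=0x7b x1=0xc0 x2=0x7e x3=0x53 x4=0x7e x5=0x53  N=0 Z=0
-- IRQ taken; context saved, return-PC = 6 --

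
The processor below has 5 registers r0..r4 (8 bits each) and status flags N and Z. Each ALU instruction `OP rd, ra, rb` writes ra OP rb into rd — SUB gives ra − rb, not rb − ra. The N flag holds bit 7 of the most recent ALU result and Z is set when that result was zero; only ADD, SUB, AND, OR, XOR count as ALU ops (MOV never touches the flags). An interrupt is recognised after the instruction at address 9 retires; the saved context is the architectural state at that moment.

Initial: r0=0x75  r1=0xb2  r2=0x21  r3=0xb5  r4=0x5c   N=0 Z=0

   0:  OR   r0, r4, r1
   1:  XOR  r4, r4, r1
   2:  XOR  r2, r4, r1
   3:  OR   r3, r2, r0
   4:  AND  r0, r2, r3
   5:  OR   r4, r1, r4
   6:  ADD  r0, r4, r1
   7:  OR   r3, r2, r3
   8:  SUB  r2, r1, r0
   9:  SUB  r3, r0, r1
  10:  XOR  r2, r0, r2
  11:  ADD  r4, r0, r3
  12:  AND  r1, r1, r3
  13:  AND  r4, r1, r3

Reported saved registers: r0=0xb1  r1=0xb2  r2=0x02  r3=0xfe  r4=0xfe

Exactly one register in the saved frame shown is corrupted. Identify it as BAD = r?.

after  0: r0=0xfe r1=0xb2 r2=0x21 r3=0xb5 r4=0x5c  N=1 Z=0
after  1: r0=0xfe r1=0xb2 r2=0x21 r3=0xb5 r4=0xee  N=1 Z=0
after  2: r0=0xfe r1=0xb2 r2=0x5c r3=0xb5 r4=0xee  N=0 Z=0
after  3: r0=0xfe r1=0xb2 r2=0x5c r3=0xfe r4=0xee  N=1 Z=0
after  4: r0=0x5c r1=0xb2 r2=0x5c r3=0xfe r4=0xee  N=0 Z=0
after  5: r0=0x5c r1=0xb2 r2=0x5c r3=0xfe r4=0xfe  N=1 Z=0
after  6: r0=0xb0 r1=0xb2 r2=0x5c r3=0xfe r4=0xfe  N=1 Z=0
after  7: r0=0xb0 r1=0xb2 r2=0x5c r3=0xfe r4=0xfe  N=1 Z=0
after  8: r0=0xb0 r1=0xb2 r2=0x02 r3=0xfe r4=0xfe  N=0 Z=0
after  9: r0=0xb0 r1=0xb2 r2=0x02 r3=0xfe r4=0xfe  N=1 Z=0
-- IRQ taken; context saved, return-PC = 10 --
mismatch: r0: reported 0xb1 vs actual 0xb0

BAD = r0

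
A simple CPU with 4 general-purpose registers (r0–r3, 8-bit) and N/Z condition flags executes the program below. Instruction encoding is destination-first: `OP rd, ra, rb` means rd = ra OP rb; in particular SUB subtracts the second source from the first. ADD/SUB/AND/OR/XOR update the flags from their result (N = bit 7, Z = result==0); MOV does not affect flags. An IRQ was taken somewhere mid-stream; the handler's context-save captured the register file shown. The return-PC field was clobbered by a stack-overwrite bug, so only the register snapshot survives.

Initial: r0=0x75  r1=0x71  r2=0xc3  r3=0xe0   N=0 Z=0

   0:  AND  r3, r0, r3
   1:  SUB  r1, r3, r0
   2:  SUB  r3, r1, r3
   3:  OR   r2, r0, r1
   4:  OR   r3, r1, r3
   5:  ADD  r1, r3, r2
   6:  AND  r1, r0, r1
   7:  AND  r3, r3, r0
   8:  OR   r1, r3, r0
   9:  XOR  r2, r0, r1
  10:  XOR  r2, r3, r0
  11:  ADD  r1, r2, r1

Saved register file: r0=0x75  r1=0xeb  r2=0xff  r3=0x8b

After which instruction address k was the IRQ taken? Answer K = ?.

K = 3

after  0: r0=0x75 r1=0x71 r2=0xc3 r3=0x60  N=0 Z=0
after  1: r0=0x75 r1=0xeb r2=0xc3 r3=0x60  N=1 Z=0
after  2: r0=0x75 r1=0xeb r2=0xc3 r3=0x8b  N=1 Z=0
after  3: r0=0x75 r1=0xeb r2=0xff r3=0x8b  N=1 Z=0
-- IRQ taken; context saved, return-PC = 4 --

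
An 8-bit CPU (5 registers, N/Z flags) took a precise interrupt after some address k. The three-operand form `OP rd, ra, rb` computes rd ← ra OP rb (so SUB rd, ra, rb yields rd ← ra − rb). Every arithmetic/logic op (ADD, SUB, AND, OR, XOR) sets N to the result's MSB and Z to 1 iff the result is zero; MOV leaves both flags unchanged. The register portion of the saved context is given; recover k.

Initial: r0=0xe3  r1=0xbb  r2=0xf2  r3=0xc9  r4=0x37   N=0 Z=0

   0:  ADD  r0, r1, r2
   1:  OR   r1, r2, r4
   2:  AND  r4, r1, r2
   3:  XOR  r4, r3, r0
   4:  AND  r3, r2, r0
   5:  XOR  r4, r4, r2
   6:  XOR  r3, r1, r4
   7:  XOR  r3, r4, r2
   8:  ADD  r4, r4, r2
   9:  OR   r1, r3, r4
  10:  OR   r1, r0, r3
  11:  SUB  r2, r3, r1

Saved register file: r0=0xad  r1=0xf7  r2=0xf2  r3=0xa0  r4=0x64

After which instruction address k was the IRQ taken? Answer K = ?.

after  0: r0=0xad r1=0xbb r2=0xf2 r3=0xc9 r4=0x37  N=1 Z=0
after  1: r0=0xad r1=0xf7 r2=0xf2 r3=0xc9 r4=0x37  N=1 Z=0
after  2: r0=0xad r1=0xf7 r2=0xf2 r3=0xc9 r4=0xf2  N=1 Z=0
after  3: r0=0xad r1=0xf7 r2=0xf2 r3=0xc9 r4=0x64  N=0 Z=0
after  4: r0=0xad r1=0xf7 r2=0xf2 r3=0xa0 r4=0x64  N=1 Z=0
-- IRQ taken; context saved, return-PC = 5 --

K = 4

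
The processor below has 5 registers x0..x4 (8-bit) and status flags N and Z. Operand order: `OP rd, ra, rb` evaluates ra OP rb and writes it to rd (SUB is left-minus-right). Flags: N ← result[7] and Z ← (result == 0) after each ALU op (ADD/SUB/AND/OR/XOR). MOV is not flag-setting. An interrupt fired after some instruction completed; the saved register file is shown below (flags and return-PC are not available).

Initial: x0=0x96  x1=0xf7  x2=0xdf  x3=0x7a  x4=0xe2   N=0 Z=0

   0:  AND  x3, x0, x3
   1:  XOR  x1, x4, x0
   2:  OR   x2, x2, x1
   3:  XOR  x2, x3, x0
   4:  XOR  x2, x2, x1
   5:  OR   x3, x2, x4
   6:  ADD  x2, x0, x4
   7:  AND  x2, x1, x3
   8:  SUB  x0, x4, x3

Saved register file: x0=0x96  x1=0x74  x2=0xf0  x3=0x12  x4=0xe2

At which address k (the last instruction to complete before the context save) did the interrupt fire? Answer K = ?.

after  0: x0=0x96 x1=0xf7 x2=0xdf x3=0x12 x4=0xe2  N=0 Z=0
after  1: x0=0x96 x1=0x74 x2=0xdf x3=0x12 x4=0xe2  N=0 Z=0
after  2: x0=0x96 x1=0x74 x2=0xff x3=0x12 x4=0xe2  N=1 Z=0
after  3: x0=0x96 x1=0x74 x2=0x84 x3=0x12 x4=0xe2  N=1 Z=0
after  4: x0=0x96 x1=0x74 x2=0xf0 x3=0x12 x4=0xe2  N=1 Z=0
-- IRQ taken; context saved, return-PC = 5 --

K = 4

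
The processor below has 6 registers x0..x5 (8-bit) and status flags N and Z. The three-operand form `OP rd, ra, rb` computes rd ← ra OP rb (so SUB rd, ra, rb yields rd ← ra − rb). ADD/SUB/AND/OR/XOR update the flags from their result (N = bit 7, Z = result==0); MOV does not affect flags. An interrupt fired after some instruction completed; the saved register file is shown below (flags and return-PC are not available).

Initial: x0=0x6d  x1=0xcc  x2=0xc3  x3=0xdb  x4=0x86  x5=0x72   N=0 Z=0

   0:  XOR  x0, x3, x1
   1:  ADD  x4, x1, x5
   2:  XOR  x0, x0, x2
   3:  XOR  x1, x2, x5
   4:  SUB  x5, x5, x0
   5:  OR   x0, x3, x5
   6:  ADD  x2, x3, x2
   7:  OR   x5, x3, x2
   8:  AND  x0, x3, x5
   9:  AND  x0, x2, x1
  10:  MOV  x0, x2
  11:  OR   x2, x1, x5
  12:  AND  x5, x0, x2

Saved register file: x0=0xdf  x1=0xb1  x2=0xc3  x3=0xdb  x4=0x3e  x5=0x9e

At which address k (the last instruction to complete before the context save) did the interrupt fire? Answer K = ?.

after  0: x0=0x17 x1=0xcc x2=0xc3 x3=0xdb x4=0x86 x5=0x72  N=0 Z=0
after  1: x0=0x17 x1=0xcc x2=0xc3 x3=0xdb x4=0x3e x5=0x72  N=0 Z=0
after  2: x0=0xd4 x1=0xcc x2=0xc3 x3=0xdb x4=0x3e x5=0x72  N=1 Z=0
after  3: x0=0xd4 x1=0xb1 x2=0xc3 x3=0xdb x4=0x3e x5=0x72  N=1 Z=0
after  4: x0=0xd4 x1=0xb1 x2=0xc3 x3=0xdb x4=0x3e x5=0x9e  N=1 Z=0
after  5: x0=0xdf x1=0xb1 x2=0xc3 x3=0xdb x4=0x3e x5=0x9e  N=1 Z=0
-- IRQ taken; context saved, return-PC = 6 --

K = 5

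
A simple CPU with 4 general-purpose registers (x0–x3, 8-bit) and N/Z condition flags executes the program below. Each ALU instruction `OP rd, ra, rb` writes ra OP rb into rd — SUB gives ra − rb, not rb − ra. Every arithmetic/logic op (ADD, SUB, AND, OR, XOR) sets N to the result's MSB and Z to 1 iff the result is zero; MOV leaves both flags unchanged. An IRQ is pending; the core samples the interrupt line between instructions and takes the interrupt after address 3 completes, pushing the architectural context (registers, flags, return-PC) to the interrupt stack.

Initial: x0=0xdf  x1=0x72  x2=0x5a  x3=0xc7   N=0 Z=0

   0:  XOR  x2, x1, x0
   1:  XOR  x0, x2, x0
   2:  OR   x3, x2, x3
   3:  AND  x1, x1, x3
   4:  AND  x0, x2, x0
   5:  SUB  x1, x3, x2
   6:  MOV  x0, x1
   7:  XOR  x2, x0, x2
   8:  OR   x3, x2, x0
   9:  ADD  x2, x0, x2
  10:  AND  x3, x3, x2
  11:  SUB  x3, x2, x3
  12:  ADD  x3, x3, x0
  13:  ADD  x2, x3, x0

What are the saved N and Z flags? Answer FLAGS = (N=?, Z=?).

after  0: x0=0xdf x1=0x72 x2=0xad x3=0xc7  N=1 Z=0
after  1: x0=0x72 x1=0x72 x2=0xad x3=0xc7  N=0 Z=0
after  2: x0=0x72 x1=0x72 x2=0xad x3=0xef  N=1 Z=0
after  3: x0=0x72 x1=0x62 x2=0xad x3=0xef  N=0 Z=0
-- IRQ taken; context saved, return-PC = 4 --

FLAGS = (N=0, Z=0)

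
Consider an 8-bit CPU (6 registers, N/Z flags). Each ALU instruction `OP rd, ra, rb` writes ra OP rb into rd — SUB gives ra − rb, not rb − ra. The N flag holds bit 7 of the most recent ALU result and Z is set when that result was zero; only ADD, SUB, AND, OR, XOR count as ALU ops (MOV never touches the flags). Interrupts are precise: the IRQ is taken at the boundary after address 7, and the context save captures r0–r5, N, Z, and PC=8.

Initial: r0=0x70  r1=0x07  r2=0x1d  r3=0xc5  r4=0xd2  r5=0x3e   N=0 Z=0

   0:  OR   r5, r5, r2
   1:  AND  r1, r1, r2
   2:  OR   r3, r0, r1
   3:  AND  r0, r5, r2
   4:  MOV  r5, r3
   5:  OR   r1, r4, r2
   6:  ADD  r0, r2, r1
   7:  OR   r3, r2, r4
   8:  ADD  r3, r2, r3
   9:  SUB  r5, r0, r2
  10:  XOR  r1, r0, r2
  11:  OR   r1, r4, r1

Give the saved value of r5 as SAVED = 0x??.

SAVED = 0x75

after  0: r0=0x70 r1=0x07 r2=0x1d r3=0xc5 r4=0xd2 r5=0x3f  N=0 Z=0
after  1: r0=0x70 r1=0x05 r2=0x1d r3=0xc5 r4=0xd2 r5=0x3f  N=0 Z=0
after  2: r0=0x70 r1=0x05 r2=0x1d r3=0x75 r4=0xd2 r5=0x3f  N=0 Z=0
after  3: r0=0x1d r1=0x05 r2=0x1d r3=0x75 r4=0xd2 r5=0x3f  N=0 Z=0
after  4: r0=0x1d r1=0x05 r2=0x1d r3=0x75 r4=0xd2 r5=0x75  N=0 Z=0
after  5: r0=0x1d r1=0xdf r2=0x1d r3=0x75 r4=0xd2 r5=0x75  N=1 Z=0
after  6: r0=0xfc r1=0xdf r2=0x1d r3=0x75 r4=0xd2 r5=0x75  N=1 Z=0
after  7: r0=0xfc r1=0xdf r2=0x1d r3=0xdf r4=0xd2 r5=0x75  N=1 Z=0
-- IRQ taken; context saved, return-PC = 8 --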